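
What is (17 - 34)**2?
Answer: 289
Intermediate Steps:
(17 - 34)**2 = (-17)**2 = 289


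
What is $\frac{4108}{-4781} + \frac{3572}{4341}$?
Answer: $- \frac{755096}{20754321} \approx -0.036383$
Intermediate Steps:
$\frac{4108}{-4781} + \frac{3572}{4341} = 4108 \left(- \frac{1}{4781}\right) + 3572 \cdot \frac{1}{4341} = - \frac{4108}{4781} + \frac{3572}{4341} = - \frac{755096}{20754321}$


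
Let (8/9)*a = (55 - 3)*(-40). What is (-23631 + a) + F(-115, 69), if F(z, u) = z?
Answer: -26086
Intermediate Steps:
a = -2340 (a = 9*((55 - 3)*(-40))/8 = 9*(52*(-40))/8 = (9/8)*(-2080) = -2340)
(-23631 + a) + F(-115, 69) = (-23631 - 2340) - 115 = -25971 - 115 = -26086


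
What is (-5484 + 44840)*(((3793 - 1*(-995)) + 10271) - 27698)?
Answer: -497420484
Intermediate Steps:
(-5484 + 44840)*(((3793 - 1*(-995)) + 10271) - 27698) = 39356*(((3793 + 995) + 10271) - 27698) = 39356*((4788 + 10271) - 27698) = 39356*(15059 - 27698) = 39356*(-12639) = -497420484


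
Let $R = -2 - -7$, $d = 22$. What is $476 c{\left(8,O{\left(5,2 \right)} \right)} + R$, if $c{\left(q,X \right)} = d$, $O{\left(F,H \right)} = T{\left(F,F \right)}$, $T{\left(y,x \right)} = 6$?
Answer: $10477$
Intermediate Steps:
$O{\left(F,H \right)} = 6$
$c{\left(q,X \right)} = 22$
$R = 5$ ($R = -2 + 7 = 5$)
$476 c{\left(8,O{\left(5,2 \right)} \right)} + R = 476 \cdot 22 + 5 = 10472 + 5 = 10477$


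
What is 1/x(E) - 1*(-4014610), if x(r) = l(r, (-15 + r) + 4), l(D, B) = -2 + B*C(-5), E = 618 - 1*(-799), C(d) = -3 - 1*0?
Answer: 16941654199/4220 ≈ 4.0146e+6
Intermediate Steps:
C(d) = -3 (C(d) = -3 + 0 = -3)
E = 1417 (E = 618 + 799 = 1417)
l(D, B) = -2 - 3*B (l(D, B) = -2 + B*(-3) = -2 - 3*B)
x(r) = 31 - 3*r (x(r) = -2 - 3*((-15 + r) + 4) = -2 - 3*(-11 + r) = -2 + (33 - 3*r) = 31 - 3*r)
1/x(E) - 1*(-4014610) = 1/(31 - 3*1417) - 1*(-4014610) = 1/(31 - 4251) + 4014610 = 1/(-4220) + 4014610 = -1/4220 + 4014610 = 16941654199/4220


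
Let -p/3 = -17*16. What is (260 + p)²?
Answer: 1157776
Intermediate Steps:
p = 816 (p = -(-51)*16 = -3*(-272) = 816)
(260 + p)² = (260 + 816)² = 1076² = 1157776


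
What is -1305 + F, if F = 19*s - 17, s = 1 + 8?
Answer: -1151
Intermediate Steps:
s = 9
F = 154 (F = 19*9 - 17 = 171 - 17 = 154)
-1305 + F = -1305 + 154 = -1151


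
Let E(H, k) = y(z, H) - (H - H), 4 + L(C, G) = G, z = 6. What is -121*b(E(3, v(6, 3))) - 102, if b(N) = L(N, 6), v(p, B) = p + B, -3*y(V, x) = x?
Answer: -344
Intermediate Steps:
y(V, x) = -x/3
L(C, G) = -4 + G
v(p, B) = B + p
E(H, k) = -H/3 (E(H, k) = -H/3 - (H - H) = -H/3 - 1*0 = -H/3 + 0 = -H/3)
b(N) = 2 (b(N) = -4 + 6 = 2)
-121*b(E(3, v(6, 3))) - 102 = -121*2 - 102 = -242 - 102 = -344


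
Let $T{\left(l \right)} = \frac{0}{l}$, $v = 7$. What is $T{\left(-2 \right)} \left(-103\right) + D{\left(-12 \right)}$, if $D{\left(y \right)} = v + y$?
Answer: $-5$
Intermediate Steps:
$D{\left(y \right)} = 7 + y$
$T{\left(l \right)} = 0$
$T{\left(-2 \right)} \left(-103\right) + D{\left(-12 \right)} = 0 \left(-103\right) + \left(7 - 12\right) = 0 - 5 = -5$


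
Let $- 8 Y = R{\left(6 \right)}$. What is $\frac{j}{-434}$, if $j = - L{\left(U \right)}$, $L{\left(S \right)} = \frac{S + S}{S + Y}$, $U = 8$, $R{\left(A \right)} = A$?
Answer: $\frac{32}{6293} \approx 0.005085$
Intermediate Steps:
$Y = - \frac{3}{4}$ ($Y = \left(- \frac{1}{8}\right) 6 = - \frac{3}{4} \approx -0.75$)
$L{\left(S \right)} = \frac{2 S}{- \frac{3}{4} + S}$ ($L{\left(S \right)} = \frac{S + S}{S - \frac{3}{4}} = \frac{2 S}{- \frac{3}{4} + S}$)
$j = - \frac{64}{29}$ ($j = - \frac{8 \cdot 8}{-3 + 4 \cdot 8} = - \frac{8 \cdot 8}{-3 + 32} = - \frac{8 \cdot 8}{29} = \left(-1\right) \frac{64}{29} = - \frac{64}{29} \approx -2.2069$)
$\frac{j}{-434} = - \frac{64}{29 \left(-434\right)} = \left(- \frac{64}{29}\right) \left(- \frac{1}{434}\right) = \frac{32}{6293}$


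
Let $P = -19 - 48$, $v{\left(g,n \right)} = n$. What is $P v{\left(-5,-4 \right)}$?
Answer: $268$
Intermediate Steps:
$P = -67$
$P v{\left(-5,-4 \right)} = \left(-67\right) \left(-4\right) = 268$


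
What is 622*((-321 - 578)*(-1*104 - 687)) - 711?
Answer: 442309087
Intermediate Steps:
622*((-321 - 578)*(-1*104 - 687)) - 711 = 622*(-899*(-104 - 687)) - 711 = 622*(-899*(-791)) - 711 = 622*711109 - 711 = 442309798 - 711 = 442309087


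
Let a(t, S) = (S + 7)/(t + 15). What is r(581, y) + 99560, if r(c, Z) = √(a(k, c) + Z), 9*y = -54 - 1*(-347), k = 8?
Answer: 99560 + √276713/69 ≈ 99568.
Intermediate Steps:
y = 293/9 (y = (-54 - 1*(-347))/9 = (-54 + 347)/9 = (⅑)*293 = 293/9 ≈ 32.556)
a(t, S) = (7 + S)/(15 + t)
r(c, Z) = √(7/23 + Z + c/23) (r(c, Z) = √((7 + c)/(15 + 8) + Z) = √((7 + c)/23 + Z) = √((7/23 + c/23) + Z) = √(7/23 + Z + c/23))
r(581, y) + 99560 = √(161 + 23*581 + 529*(293/9))/23 + 99560 = √(161 + 13363 + 154997/9)/23 + 99560 = √(276713/9)/23 + 99560 = (√276713/3)/23 + 99560 = √276713/69 + 99560 = 99560 + √276713/69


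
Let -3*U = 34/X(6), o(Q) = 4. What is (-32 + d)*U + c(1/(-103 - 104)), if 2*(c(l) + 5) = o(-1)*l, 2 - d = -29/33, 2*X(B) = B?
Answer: 717281/6831 ≈ 105.00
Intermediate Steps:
X(B) = B/2
d = 95/33 (d = 2 - (-29)/33 = 2 - 1*(-29/33) = 2 + 29/33 = 95/33 ≈ 2.8788)
c(l) = -5 + 2*l (c(l) = -5 + (4*l)/2 = -5 + 2*l)
U = -34/9 (U = -34/(3*((½)*6)) = -34/(3*3) = -⅓*34/3 = -34/9 ≈ -3.7778)
(-32 + d)*U + c(1/(-103 - 104)) = (-32 + 95/33)*(-34/9) + (-5 + 2/(-103 - 104)) = -961/33*(-34/9) + (-5 + 2/(-207)) = 32674/297 + (-5 + 2*(-1/207)) = 32674/297 + (-5 - 2/207) = 32674/297 - 1037/207 = 717281/6831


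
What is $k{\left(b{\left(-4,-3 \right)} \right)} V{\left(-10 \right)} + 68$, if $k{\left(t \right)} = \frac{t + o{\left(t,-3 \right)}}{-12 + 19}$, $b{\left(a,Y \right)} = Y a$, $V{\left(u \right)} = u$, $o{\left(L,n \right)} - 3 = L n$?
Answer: $98$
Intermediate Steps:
$o{\left(L,n \right)} = 3 + L n$
$k{\left(t \right)} = \frac{3}{7} - \frac{2 t}{7}$ ($k{\left(t \right)} = \frac{t + \left(3 + t \left(-3\right)\right)}{-12 + 19} = \frac{t - \left(-3 + 3 t\right)}{7} = \left(3 - 2 t\right) \frac{1}{7} = \frac{3}{7} - \frac{2 t}{7}$)
$k{\left(b{\left(-4,-3 \right)} \right)} V{\left(-10 \right)} + 68 = \left(\frac{3}{7} - \frac{2 \left(\left(-3\right) \left(-4\right)\right)}{7}\right) \left(-10\right) + 68 = \left(\frac{3}{7} - \frac{24}{7}\right) \left(-10\right) + 68 = \left(-3\right) \left(-10\right) + 68 = 30 + 68 = 98$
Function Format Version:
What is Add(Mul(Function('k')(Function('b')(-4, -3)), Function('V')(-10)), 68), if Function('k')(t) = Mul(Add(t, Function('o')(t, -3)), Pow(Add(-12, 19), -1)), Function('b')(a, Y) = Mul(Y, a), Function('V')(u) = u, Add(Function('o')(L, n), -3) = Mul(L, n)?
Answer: 98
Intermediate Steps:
Function('o')(L, n) = Add(3, Mul(L, n))
Function('k')(t) = Add(Rational(3, 7), Mul(Rational(-2, 7), t)) (Function('k')(t) = Mul(Add(t, Add(3, Mul(t, -3))), Pow(Add(-12, 19), -1)) = Mul(Add(t, Add(3, Mul(-3, t))), Pow(7, -1)) = Mul(Add(3, Mul(-2, t)), Rational(1, 7)) = Add(Rational(3, 7), Mul(Rational(-2, 7), t)))
Add(Mul(Function('k')(Function('b')(-4, -3)), Function('V')(-10)), 68) = Add(Mul(Add(Rational(3, 7), Mul(Rational(-2, 7), Mul(-3, -4))), -10), 68) = Add(Mul(Add(Rational(3, 7), Mul(Rational(-2, 7), 12)), -10), 68) = Add(Mul(Add(Rational(3, 7), Rational(-24, 7)), -10), 68) = Add(Mul(-3, -10), 68) = Add(30, 68) = 98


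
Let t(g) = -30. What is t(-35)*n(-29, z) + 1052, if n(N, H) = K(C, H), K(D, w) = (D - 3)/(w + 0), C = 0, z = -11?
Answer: 11482/11 ≈ 1043.8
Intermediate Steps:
K(D, w) = (-3 + D)/w
n(N, H) = -3/H (n(N, H) = (-3 + 0)/H = -3/H)
t(-35)*n(-29, z) + 1052 = -(-90)/(-11) + 1052 = -(-90)*(-1)/11 + 1052 = -30*3/11 + 1052 = -90/11 + 1052 = 11482/11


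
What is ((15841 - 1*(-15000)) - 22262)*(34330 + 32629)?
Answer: 574441261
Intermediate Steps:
((15841 - 1*(-15000)) - 22262)*(34330 + 32629) = ((15841 + 15000) - 22262)*66959 = (30841 - 22262)*66959 = 8579*66959 = 574441261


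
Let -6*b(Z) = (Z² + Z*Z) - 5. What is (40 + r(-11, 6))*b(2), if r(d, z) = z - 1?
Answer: -45/2 ≈ -22.500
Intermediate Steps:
b(Z) = ⅚ - Z²/3 (b(Z) = -((Z² + Z*Z) - 5)/6 = -((Z² + Z²) - 5)/6 = -(2*Z² - 5)/6 = -(-5 + 2*Z²)/6 = ⅚ - Z²/3)
r(d, z) = -1 + z
(40 + r(-11, 6))*b(2) = (40 + (-1 + 6))*(⅚ - ⅓*2²) = (40 + 5)*(⅚ - ⅓*4) = 45*(⅚ - 4/3) = 45*(-½) = -45/2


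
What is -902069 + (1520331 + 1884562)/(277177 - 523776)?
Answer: -222452718224/246599 ≈ -9.0208e+5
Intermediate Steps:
-902069 + (1520331 + 1884562)/(277177 - 523776) = -902069 + 3404893/(-246599) = -902069 + 3404893*(-1/246599) = -902069 - 3404893/246599 = -222452718224/246599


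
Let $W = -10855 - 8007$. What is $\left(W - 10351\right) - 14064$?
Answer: $-43277$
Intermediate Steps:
$W = -18862$
$\left(W - 10351\right) - 14064 = \left(-18862 - 10351\right) - 14064 = -29213 - 14064 = -43277$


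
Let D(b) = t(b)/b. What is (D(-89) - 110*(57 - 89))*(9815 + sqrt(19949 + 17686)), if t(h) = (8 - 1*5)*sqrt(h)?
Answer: (9815 + sqrt(37635))*(313280 - 3*I*sqrt(89))/89 ≈ 3.5232e+7 - 3182.9*I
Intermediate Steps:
t(h) = 3*sqrt(h) (t(h) = (8 - 5)*sqrt(h) = 3*sqrt(h))
D(b) = 3/sqrt(b) (D(b) = (3*sqrt(b))/b = 3/sqrt(b))
(D(-89) - 110*(57 - 89))*(9815 + sqrt(19949 + 17686)) = (3/sqrt(-89) - 110*(57 - 89))*(9815 + sqrt(19949 + 17686)) = (3*(-I*sqrt(89)/89) - 110*(-32))*(9815 + sqrt(37635)) = (-3*I*sqrt(89)/89 + 3520)*(9815 + sqrt(37635)) = (3520 - 3*I*sqrt(89)/89)*(9815 + sqrt(37635))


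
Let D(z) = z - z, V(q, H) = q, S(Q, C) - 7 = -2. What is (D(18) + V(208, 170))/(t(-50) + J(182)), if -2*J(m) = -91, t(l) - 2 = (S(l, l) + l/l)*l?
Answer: -416/505 ≈ -0.82376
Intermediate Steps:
S(Q, C) = 5 (S(Q, C) = 7 - 2 = 5)
t(l) = 2 + 6*l (t(l) = 2 + (5 + l/l)*l = 2 + (5 + 1)*l = 2 + 6*l)
J(m) = 91/2 (J(m) = -1/2*(-91) = 91/2)
D(z) = 0
(D(18) + V(208, 170))/(t(-50) + J(182)) = (0 + 208)/((2 + 6*(-50)) + 91/2) = 208/((2 - 300) + 91/2) = 208/(-298 + 91/2) = 208/(-505/2) = 208*(-2/505) = -416/505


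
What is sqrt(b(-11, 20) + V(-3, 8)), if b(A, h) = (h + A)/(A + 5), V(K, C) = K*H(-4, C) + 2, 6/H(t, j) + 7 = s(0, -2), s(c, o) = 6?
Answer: sqrt(74)/2 ≈ 4.3012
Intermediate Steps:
H(t, j) = -6 (H(t, j) = 6/(-7 + 6) = 6/(-1) = 6*(-1) = -6)
V(K, C) = 2 - 6*K (V(K, C) = K*(-6) + 2 = -6*K + 2 = 2 - 6*K)
b(A, h) = (A + h)/(5 + A)
sqrt(b(-11, 20) + V(-3, 8)) = sqrt((-11 + 20)/(5 - 11) + (2 - 6*(-3))) = sqrt(9/(-6) + (2 + 18)) = sqrt(-1/6*9 + 20) = sqrt(-3/2 + 20) = sqrt(37/2) = sqrt(74)/2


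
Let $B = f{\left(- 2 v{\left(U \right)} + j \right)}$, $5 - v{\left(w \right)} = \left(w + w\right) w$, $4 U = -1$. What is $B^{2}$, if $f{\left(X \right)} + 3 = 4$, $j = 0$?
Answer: $1$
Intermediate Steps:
$U = - \frac{1}{4}$ ($U = \frac{1}{4} \left(-1\right) = - \frac{1}{4} \approx -0.25$)
$v{\left(w \right)} = 5 - 2 w^{2}$ ($v{\left(w \right)} = 5 - \left(w + w\right) w = 5 - 2 w w = 5 - 2 w^{2}$)
$f{\left(X \right)} = 1$ ($f{\left(X \right)} = -3 + 4 = 1$)
$B = 1$
$B^{2} = 1^{2} = 1$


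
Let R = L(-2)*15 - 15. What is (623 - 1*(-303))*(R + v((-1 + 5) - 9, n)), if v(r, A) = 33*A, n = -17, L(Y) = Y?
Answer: -561156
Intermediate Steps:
R = -45 (R = -2*15 - 15 = -30 - 15 = -45)
(623 - 1*(-303))*(R + v((-1 + 5) - 9, n)) = (623 - 1*(-303))*(-45 + 33*(-17)) = (623 + 303)*(-45 - 561) = 926*(-606) = -561156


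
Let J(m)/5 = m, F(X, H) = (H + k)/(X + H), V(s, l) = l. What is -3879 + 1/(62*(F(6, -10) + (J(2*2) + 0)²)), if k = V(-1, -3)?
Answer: -193961635/50003 ≈ -3879.0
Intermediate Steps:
k = -3
F(X, H) = (-3 + H)/(H + X) (F(X, H) = (H - 3)/(X + H) = (-3 + H)/(H + X))
J(m) = 5*m
-3879 + 1/(62*(F(6, -10) + (J(2*2) + 0)²)) = -3879 + 1/(62*((-3 - 10)/(-10 + 6) + (5*(2*2) + 0)²)) = -3879 + 1/(62*(-13/(-4) + (5*4 + 0)²)) = -3879 + 1/(62*(-¼*(-13) + (20 + 0)²)) = -3879 + 1/(62*(13/4 + 20²)) = -3879 + 1/(62*(13/4 + 400)) = -3879 + 1/(62*(1613/4)) = -3879 + 1/(50003/2) = -3879 + 2/50003 = -193961635/50003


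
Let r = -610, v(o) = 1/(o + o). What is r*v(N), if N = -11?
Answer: 305/11 ≈ 27.727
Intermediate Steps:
v(o) = 1/(2*o)
r*v(N) = -305/(-11) = -305*(-1)/11 = -610*(-1/22) = 305/11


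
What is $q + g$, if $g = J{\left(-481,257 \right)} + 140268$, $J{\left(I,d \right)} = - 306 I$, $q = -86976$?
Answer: $200478$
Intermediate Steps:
$g = 287454$ ($g = \left(-306\right) \left(-481\right) + 140268 = 147186 + 140268 = 287454$)
$q + g = -86976 + 287454 = 200478$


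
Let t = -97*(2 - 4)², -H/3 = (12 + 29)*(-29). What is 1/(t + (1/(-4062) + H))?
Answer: 4062/12913097 ≈ 0.00031456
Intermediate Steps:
H = 3567 (H = -3*(12 + 29)*(-29) = -123*(-29) = -3*(-1189) = 3567)
t = -388 (t = -97*(-2)² = -97*4 = -388)
1/(t + (1/(-4062) + H)) = 1/(-388 + (1/(-4062) + 3567)) = 1/(-388 + (-1/4062 + 3567)) = 1/(-388 + 14489153/4062) = 1/(12913097/4062) = 4062/12913097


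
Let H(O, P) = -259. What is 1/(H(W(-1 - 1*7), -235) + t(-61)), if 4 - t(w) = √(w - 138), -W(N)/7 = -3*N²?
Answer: I/(√199 - 255*I) ≈ -0.0039096 + 0.00021628*I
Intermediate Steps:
W(N) = 21*N² (W(N) = -(-21)*N² = 21*N²)
t(w) = 4 - √(-138 + w) (t(w) = 4 - √(w - 138) = 4 - √(-138 + w))
1/(H(W(-1 - 1*7), -235) + t(-61)) = 1/(-259 + (4 - √(-138 - 61))) = 1/(-259 + (4 - √(-199))) = 1/(-259 + (4 - I*√199)) = 1/(-255 - I*√199)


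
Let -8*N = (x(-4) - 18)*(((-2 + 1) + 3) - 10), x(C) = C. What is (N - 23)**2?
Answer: 2025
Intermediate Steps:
N = -22 (N = -(-4 - 18)*(((-2 + 1) + 3) - 10)/8 = -(-11)*((-1 + 3) - 10)/4 = -(-11)*(2 - 10)/4 = -(-11)*(-8)/4 = -1/8*176 = -22)
(N - 23)**2 = (-22 - 23)**2 = (-45)**2 = 2025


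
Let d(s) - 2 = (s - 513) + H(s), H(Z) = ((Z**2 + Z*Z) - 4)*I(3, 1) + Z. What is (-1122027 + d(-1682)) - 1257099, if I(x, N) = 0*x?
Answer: -2383001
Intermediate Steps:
I(x, N) = 0
H(Z) = Z (H(Z) = ((Z**2 + Z*Z) - 4)*0 + Z = ((Z**2 + Z**2) - 4)*0 + Z = (2*Z**2 - 4)*0 + Z = (-4 + 2*Z**2)*0 + Z = 0 + Z = Z)
d(s) = -511 + 2*s (d(s) = 2 + ((s - 513) + s) = 2 + ((-513 + s) + s) = 2 + (-513 + 2*s) = -511 + 2*s)
(-1122027 + d(-1682)) - 1257099 = (-1122027 + (-511 + 2*(-1682))) - 1257099 = (-1122027 + (-511 - 3364)) - 1257099 = (-1122027 - 3875) - 1257099 = -1125902 - 1257099 = -2383001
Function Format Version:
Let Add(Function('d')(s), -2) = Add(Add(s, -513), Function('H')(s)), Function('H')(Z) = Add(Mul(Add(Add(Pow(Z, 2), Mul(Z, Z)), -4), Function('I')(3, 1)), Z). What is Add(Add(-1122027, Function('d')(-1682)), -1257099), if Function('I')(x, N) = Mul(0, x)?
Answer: -2383001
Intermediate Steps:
Function('I')(x, N) = 0
Function('H')(Z) = Z (Function('H')(Z) = Add(Mul(Add(Add(Pow(Z, 2), Mul(Z, Z)), -4), 0), Z) = Add(Mul(Add(Add(Pow(Z, 2), Pow(Z, 2)), -4), 0), Z) = Add(Mul(Add(Mul(2, Pow(Z, 2)), -4), 0), Z) = Add(Mul(Add(-4, Mul(2, Pow(Z, 2))), 0), Z) = Add(0, Z) = Z)
Function('d')(s) = Add(-511, Mul(2, s)) (Function('d')(s) = Add(2, Add(Add(s, -513), s)) = Add(2, Add(Add(-513, s), s)) = Add(2, Add(-513, Mul(2, s))) = Add(-511, Mul(2, s)))
Add(Add(-1122027, Function('d')(-1682)), -1257099) = Add(Add(-1122027, Add(-511, Mul(2, -1682))), -1257099) = Add(Add(-1122027, Add(-511, -3364)), -1257099) = Add(Add(-1122027, -3875), -1257099) = Add(-1125902, -1257099) = -2383001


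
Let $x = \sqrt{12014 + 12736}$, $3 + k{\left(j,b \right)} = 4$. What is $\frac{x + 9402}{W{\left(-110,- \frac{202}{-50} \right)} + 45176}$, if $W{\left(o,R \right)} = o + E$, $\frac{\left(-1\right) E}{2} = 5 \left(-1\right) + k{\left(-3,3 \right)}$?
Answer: $\frac{4701}{22537} + \frac{15 \sqrt{110}}{45074} \approx 0.21208$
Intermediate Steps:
$k{\left(j,b \right)} = 1$ ($k{\left(j,b \right)} = -3 + 4 = 1$)
$E = 8$ ($E = - 2 \left(5 \left(-1\right) + 1\right) = - 2 \left(-5 + 1\right) = \left(-2\right) \left(-4\right) = 8$)
$W{\left(o,R \right)} = 8 + o$ ($W{\left(o,R \right)} = o + 8 = 8 + o$)
$x = 15 \sqrt{110}$ ($x = \sqrt{24750} = 15 \sqrt{110} \approx 157.32$)
$\frac{x + 9402}{W{\left(-110,- \frac{202}{-50} \right)} + 45176} = \frac{15 \sqrt{110} + 9402}{\left(8 - 110\right) + 45176} = \frac{9402 + 15 \sqrt{110}}{-102 + 45176} = \frac{9402 + 15 \sqrt{110}}{45074} = \left(9402 + 15 \sqrt{110}\right) \frac{1}{45074} = \frac{4701}{22537} + \frac{15 \sqrt{110}}{45074}$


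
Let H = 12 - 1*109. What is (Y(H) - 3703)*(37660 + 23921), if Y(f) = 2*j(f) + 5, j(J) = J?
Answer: -239673252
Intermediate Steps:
H = -97 (H = 12 - 109 = -97)
Y(f) = 5 + 2*f (Y(f) = 2*f + 5 = 5 + 2*f)
(Y(H) - 3703)*(37660 + 23921) = ((5 + 2*(-97)) - 3703)*(37660 + 23921) = ((5 - 194) - 3703)*61581 = (-189 - 3703)*61581 = -3892*61581 = -239673252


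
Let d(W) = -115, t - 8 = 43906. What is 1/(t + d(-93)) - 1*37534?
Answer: -1643951665/43799 ≈ -37534.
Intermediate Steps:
t = 43914 (t = 8 + 43906 = 43914)
1/(t + d(-93)) - 1*37534 = 1/(43914 - 115) - 1*37534 = 1/43799 - 37534 = -1643951665/43799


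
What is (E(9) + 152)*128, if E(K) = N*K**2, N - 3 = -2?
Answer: 29824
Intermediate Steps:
N = 1 (N = 3 - 2 = 1)
E(K) = K**2 (E(K) = 1*K**2 = K**2)
(E(9) + 152)*128 = (9**2 + 152)*128 = (81 + 152)*128 = 233*128 = 29824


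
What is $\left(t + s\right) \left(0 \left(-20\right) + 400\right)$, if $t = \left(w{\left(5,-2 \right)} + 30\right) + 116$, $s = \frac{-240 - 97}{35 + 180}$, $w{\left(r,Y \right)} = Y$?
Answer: $\frac{2449840}{43} \approx 56973.0$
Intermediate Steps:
$s = - \frac{337}{215} \approx -1.5674$
$t = 144$ ($t = \left(-2 + 30\right) + 116 = 28 + 116 = 144$)
$\left(t + s\right) \left(0 \left(-20\right) + 400\right) = \left(144 - \frac{337}{215}\right) \left(0 \left(-20\right) + 400\right) = \frac{30623 \left(0 + 400\right)}{215} = \frac{30623}{215} \cdot 400 = \frac{2449840}{43}$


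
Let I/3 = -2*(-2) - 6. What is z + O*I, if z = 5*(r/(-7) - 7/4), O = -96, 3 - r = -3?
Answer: 15763/28 ≈ 562.96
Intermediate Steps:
r = 6 (r = 3 - 1*(-3) = 3 + 3 = 6)
I = -6 (I = 3*(-2*(-2) - 6) = 3*(4 - 6) = 3*(-2) = -6)
z = -365/28 (z = 5*(6/(-7) - 7/4) = 5*(6*(-⅐) - 7*¼) = 5*(-6/7 - 7/4) = 5*(-73/28) = -365/28 ≈ -13.036)
z + O*I = -365/28 - 96*(-6) = -365/28 + 576 = 15763/28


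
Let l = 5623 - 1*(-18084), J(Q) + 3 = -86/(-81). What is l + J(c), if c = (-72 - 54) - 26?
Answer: 1920110/81 ≈ 23705.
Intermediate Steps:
c = -152 (c = -126 - 26 = -152)
J(Q) = -157/81 (J(Q) = -3 - 86/(-81) = -3 - 86*(-1/81) = -3 + 86/81 = -157/81)
l = 23707 (l = 5623 + 18084 = 23707)
l + J(c) = 23707 - 157/81 = 1920110/81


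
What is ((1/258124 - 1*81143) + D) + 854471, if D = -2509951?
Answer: -448264075251/258124 ≈ -1.7366e+6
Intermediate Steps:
((1/258124 - 1*81143) + D) + 854471 = ((1/258124 - 1*81143) - 2509951) + 854471 = ((1/258124 - 81143) - 2509951) + 854471 = (-20944955731/258124 - 2509951) + 854471 = -668823547655/258124 + 854471 = -448264075251/258124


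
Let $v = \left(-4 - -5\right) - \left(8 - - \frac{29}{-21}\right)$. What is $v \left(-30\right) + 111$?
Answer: $\frac{1957}{7} \approx 279.57$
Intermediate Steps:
$v = - \frac{118}{21}$ ($v = \left(-4 + 5\right) - \left(8 - \left(-29\right) \left(- \frac{1}{21}\right)\right) = 1 - \left(8 - \frac{29}{21}\right) = 1 - \frac{139}{21} = - \frac{118}{21} \approx -5.619$)
$v \left(-30\right) + 111 = \left(- \frac{118}{21}\right) \left(-30\right) + 111 = \frac{1180}{7} + 111 = \frac{1957}{7}$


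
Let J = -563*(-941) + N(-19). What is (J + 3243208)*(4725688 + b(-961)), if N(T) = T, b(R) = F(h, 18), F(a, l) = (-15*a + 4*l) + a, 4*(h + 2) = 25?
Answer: 17829935666886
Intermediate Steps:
h = 17/4 (h = -2 + (¼)*25 = -2 + 25/4 = 17/4 ≈ 4.2500)
F(a, l) = -14*a + 4*l
b(R) = 25/2 (b(R) = -14*17/4 + 4*18 = -119/2 + 72 = 25/2)
J = 529764 (J = -563*(-941) - 19 = 529783 - 19 = 529764)
(J + 3243208)*(4725688 + b(-961)) = (529764 + 3243208)*(4725688 + 25/2) = 3772972*(9451401/2) = 17829935666886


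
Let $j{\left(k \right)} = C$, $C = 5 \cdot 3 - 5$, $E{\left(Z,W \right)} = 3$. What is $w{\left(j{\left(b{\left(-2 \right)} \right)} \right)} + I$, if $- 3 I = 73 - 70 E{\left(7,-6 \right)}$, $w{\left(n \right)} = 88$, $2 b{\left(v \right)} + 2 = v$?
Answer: $\frac{401}{3} \approx 133.67$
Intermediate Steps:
$b{\left(v \right)} = -1 + \frac{v}{2}$
$C = 10$ ($C = 15 - 5 = 10$)
$j{\left(k \right)} = 10$
$I = \frac{137}{3}$ ($I = - \frac{73 - 210}{3} = \left(- \frac{1}{3}\right) \left(-137\right) = \frac{137}{3} \approx 45.667$)
$w{\left(j{\left(b{\left(-2 \right)} \right)} \right)} + I = 88 + \frac{137}{3} = \frac{401}{3}$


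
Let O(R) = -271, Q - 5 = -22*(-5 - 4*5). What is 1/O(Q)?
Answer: -1/271 ≈ -0.0036900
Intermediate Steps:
Q = 555 (Q = 5 - 22*(-5 - 4*5) = 5 - 22*(-5 - 20) = 5 - 22*(-25) = 5 + 550 = 555)
1/O(Q) = 1/(-271) = -1/271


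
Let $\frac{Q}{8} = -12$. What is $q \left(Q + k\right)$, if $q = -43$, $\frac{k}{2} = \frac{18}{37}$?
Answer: $\frac{151188}{37} \approx 4086.2$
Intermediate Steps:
$k = \frac{36}{37}$ ($k = 2 \cdot \frac{18}{37} = \frac{36}{37} \approx 0.97297$)
$Q = -96$ ($Q = 8 \left(-12\right) = -96$)
$q \left(Q + k\right) = - 43 \left(-96 + \frac{36}{37}\right) = \left(-43\right) \left(- \frac{3516}{37}\right) = \frac{151188}{37}$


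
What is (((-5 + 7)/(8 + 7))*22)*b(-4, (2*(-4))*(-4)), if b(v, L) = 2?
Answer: 88/15 ≈ 5.8667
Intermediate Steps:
(((-5 + 7)/(8 + 7))*22)*b(-4, (2*(-4))*(-4)) = (((-5 + 7)/(8 + 7))*22)*2 = ((2/15)*22)*2 = (44/15)*2 = 88/15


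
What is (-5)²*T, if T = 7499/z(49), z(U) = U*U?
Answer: 187475/2401 ≈ 78.082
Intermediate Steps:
z(U) = U²
T = 7499/2401 (T = 7499/(49²) = 7499/2401 ≈ 3.1233)
(-5)²*T = (-5)²*(7499/2401) = 25*(7499/2401) = 187475/2401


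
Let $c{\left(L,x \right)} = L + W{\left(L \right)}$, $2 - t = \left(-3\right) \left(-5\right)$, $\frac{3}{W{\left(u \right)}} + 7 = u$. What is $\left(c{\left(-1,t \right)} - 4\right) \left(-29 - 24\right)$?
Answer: $\frac{2279}{8} \approx 284.88$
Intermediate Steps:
$W{\left(u \right)} = \frac{3}{-7 + u}$
$t = -13$ ($t = 2 - \left(-3\right) \left(-5\right) = 2 - 15 = -13$)
$c{\left(L,x \right)} = L + \frac{3}{-7 + L}$
$\left(c{\left(-1,t \right)} - 4\right) \left(-29 - 24\right) = \left(\frac{3 - \left(-7 - 1\right)}{-7 - 1} - 4\right) \left(-29 - 24\right) = \left(\frac{3 - -8}{-8} - 4\right) \left(-53\right) = \left(- \frac{3 + 8}{8} - 4\right) \left(-53\right) = \left(\left(- \frac{1}{8}\right) 11 - 4\right) \left(-53\right) = \left(- \frac{11}{8} - 4\right) \left(-53\right) = \left(- \frac{43}{8}\right) \left(-53\right) = \frac{2279}{8}$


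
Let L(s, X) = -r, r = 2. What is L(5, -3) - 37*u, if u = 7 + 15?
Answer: -816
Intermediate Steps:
L(s, X) = -2 (L(s, X) = -1*2 = -2)
u = 22
L(5, -3) - 37*u = -2 - 37*22 = -2 - 814 = -816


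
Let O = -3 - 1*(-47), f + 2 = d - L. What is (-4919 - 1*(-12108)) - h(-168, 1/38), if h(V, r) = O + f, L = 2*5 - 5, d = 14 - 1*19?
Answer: 7157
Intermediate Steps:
d = -5 (d = 14 - 19 = -5)
L = 5 (L = 10 - 5 = 5)
f = -12 (f = -2 + (-5 - 1*5) = -2 + (-5 - 5) = -2 - 10 = -12)
O = 44 (O = -3 + 47 = 44)
h(V, r) = 32 (h(V, r) = 44 - 12 = 32)
(-4919 - 1*(-12108)) - h(-168, 1/38) = (-4919 - 1*(-12108)) - 1*32 = (-4919 + 12108) - 32 = 7189 - 32 = 7157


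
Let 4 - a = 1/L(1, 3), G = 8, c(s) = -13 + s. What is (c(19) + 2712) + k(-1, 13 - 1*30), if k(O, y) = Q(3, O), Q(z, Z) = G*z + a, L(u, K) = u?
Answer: 2745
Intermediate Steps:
a = 3 (a = 4 - 1/1 = 4 - 1*1 = 4 - 1 = 3)
Q(z, Z) = 3 + 8*z (Q(z, Z) = 8*z + 3 = 3 + 8*z)
k(O, y) = 27 (k(O, y) = 3 + 8*3 = 3 + 24 = 27)
(c(19) + 2712) + k(-1, 13 - 1*30) = ((-13 + 19) + 2712) + 27 = (6 + 2712) + 27 = 2718 + 27 = 2745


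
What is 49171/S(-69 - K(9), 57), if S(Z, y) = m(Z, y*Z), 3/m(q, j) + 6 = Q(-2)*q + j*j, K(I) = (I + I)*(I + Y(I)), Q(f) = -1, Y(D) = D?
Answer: 8224754299716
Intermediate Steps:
K(I) = 4*I**2 (K(I) = (I + I)*(I + I) = (2*I)*(2*I) = 4*I**2)
m(q, j) = 3/(-6 + j**2 - q) (m(q, j) = 3/(-6 + (-q + j*j)) = 3/(-6 + (-q + j**2)) = 3/(-6 + (j**2 - q)) = 3/(-6 + j**2 - q))
S(Z, y) = 3/(-6 - Z + Z**2*y**2) (S(Z, y) = 3/(-6 + (y*Z)**2 - Z) = 3/(-6 + (Z*y)**2 - Z) = 3/(-6 + Z**2*y**2 - Z) = 3/(-6 - Z + Z**2*y**2))
49171/S(-69 - K(9), 57) = 49171/((3/(-6 - (-69 - 4*9**2) + (-69 - 4*9**2)**2*57**2))) = 49171/((3/(-6 - (-69 - 4*81) + (-69 - 4*81)**2*3249))) = 49171/((3/(-6 - (-69 - 1*324) + (-69 - 1*324)**2*3249))) = 49171/((3/(-6 - (-69 - 324) + (-69 - 324)**2*3249))) = 49171/((3/(-6 - 1*(-393) + (-393)**2*3249))) = 49171/((3/(-6 + 393 + 154449*3249))) = 49171/((3/(-6 + 393 + 501804801))) = 49171/((3/501805188)) = 49171/((3*(1/501805188))) = 49171/(1/167268396) = 49171*167268396 = 8224754299716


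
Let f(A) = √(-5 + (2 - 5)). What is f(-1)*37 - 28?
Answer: -28 + 74*I*√2 ≈ -28.0 + 104.65*I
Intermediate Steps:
f(A) = 2*I*√2 (f(A) = √(-5 - 3) = √(-8) = 2*I*√2)
f(-1)*37 - 28 = (2*I*√2)*37 - 28 = 74*I*√2 - 28 = -28 + 74*I*√2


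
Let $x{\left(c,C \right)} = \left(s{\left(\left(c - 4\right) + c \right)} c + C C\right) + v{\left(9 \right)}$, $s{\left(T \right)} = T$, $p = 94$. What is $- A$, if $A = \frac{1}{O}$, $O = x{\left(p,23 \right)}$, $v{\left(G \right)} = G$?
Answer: $- \frac{1}{17834} \approx -5.6073 \cdot 10^{-5}$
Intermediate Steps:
$x{\left(c,C \right)} = 9 + C^{2} + c \left(-4 + 2 c\right)$ ($x{\left(c,C \right)} = \left(\left(\left(c - 4\right) + c\right) c + C C\right) + 9 = \left(\left(\left(-4 + c\right) + c\right) c + C^{2}\right) + 9 = \left(\left(-4 + 2 c\right) c + C^{2}\right) + 9 = \left(c \left(-4 + 2 c\right) + C^{2}\right) + 9 = \left(C^{2} + c \left(-4 + 2 c\right)\right) + 9 = 9 + C^{2} + c \left(-4 + 2 c\right)$)
$O = 17834$ ($O = 9 + 23^{2} + 2 \cdot 94 \left(-2 + 94\right) = 9 + 529 + 2 \cdot 94 \cdot 92 = 9 + 529 + 17296 = 17834$)
$A = \frac{1}{17834} \approx 5.6073 \cdot 10^{-5}$
$- A = \left(-1\right) \frac{1}{17834} = - \frac{1}{17834}$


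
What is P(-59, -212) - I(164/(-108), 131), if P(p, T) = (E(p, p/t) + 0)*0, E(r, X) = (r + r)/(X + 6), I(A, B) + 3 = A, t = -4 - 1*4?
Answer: 122/27 ≈ 4.5185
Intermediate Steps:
t = -8 (t = -4 - 4 = -8)
I(A, B) = -3 + A
E(r, X) = 2*r/(6 + X) (E(r, X) = (2*r)/(6 + X) = 2*r/(6 + X))
P(p, T) = 0 (P(p, T) = (2*p/(6 + p/(-8)) + 0)*0 = (2*p/(6 + p*(-⅛)) + 0)*0 = (2*p/(6 - p/8) + 0)*0 = (2*p/(6 - p/8))*0 = 0)
P(-59, -212) - I(164/(-108), 131) = 0 - (-3 + 164/(-108)) = 0 - (-3 + 164*(-1/108)) = 0 - (-3 - 41/27) = 0 - 1*(-122/27) = 0 + 122/27 = 122/27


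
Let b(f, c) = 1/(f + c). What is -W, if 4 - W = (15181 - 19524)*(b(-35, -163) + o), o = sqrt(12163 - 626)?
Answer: 3551/198 - 4343*sqrt(11537) ≈ -4.6647e+5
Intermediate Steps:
b(f, c) = 1/(c + f)
o = sqrt(11537) ≈ 107.41
W = -3551/198 + 4343*sqrt(11537) (W = 4 - (15181 - 19524)*(1/(-163 - 35) + sqrt(11537)) = 4 - (-4343)*(1/(-198) + sqrt(11537)) = 4 - (-4343)*(-1/198 + sqrt(11537)) = 4 - (4343/198 - 4343*sqrt(11537)) = 4 + (-4343/198 + 4343*sqrt(11537)) = -3551/198 + 4343*sqrt(11537) ≈ 4.6647e+5)
-W = -(-3551/198 + 4343*sqrt(11537)) = 3551/198 - 4343*sqrt(11537)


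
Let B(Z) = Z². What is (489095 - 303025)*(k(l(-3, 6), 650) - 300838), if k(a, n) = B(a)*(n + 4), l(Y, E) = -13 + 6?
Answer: -50014127440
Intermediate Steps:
l(Y, E) = -7
k(a, n) = a²*(4 + n) (k(a, n) = a²*(n + 4) = a²*(4 + n))
(489095 - 303025)*(k(l(-3, 6), 650) - 300838) = (489095 - 303025)*((-7)²*(4 + 650) - 300838) = 186070*(49*654 - 300838) = 186070*(32046 - 300838) = 186070*(-268792) = -50014127440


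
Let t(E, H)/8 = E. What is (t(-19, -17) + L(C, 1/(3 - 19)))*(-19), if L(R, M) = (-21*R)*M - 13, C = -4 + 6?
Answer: 24681/8 ≈ 3085.1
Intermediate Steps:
t(E, H) = 8*E
C = 2
L(R, M) = -13 - 21*M*R (L(R, M) = -21*M*R - 13 = -13 - 21*M*R)
(t(-19, -17) + L(C, 1/(3 - 19)))*(-19) = (8*(-19) + (-13 - 21*2/(3 - 19)))*(-19) = (-152 + (-13 - 21*2/(-16)))*(-19) = (-152 + (-13 - 21*(-1/16)*2))*(-19) = (-152 + (-13 + 21/8))*(-19) = (-152 - 83/8)*(-19) = -1299/8*(-19) = 24681/8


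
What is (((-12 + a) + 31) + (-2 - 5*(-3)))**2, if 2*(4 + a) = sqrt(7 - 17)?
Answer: (56 + I*sqrt(10))**2/4 ≈ 781.5 + 88.544*I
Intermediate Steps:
a = -4 + I*sqrt(10)/2 (a = -4 + sqrt(7 - 17)/2 = -4 + sqrt(-10)/2 = -4 + (I*sqrt(10))/2 = -4 + I*sqrt(10)/2 ≈ -4.0 + 1.5811*I)
(((-12 + a) + 31) + (-2 - 5*(-3)))**2 = (((-12 + (-4 + I*sqrt(10)/2)) + 31) + (-2 - 5*(-3)))**2 = (((-16 + I*sqrt(10)/2) + 31) + (-2 + 15))**2 = ((15 + I*sqrt(10)/2) + 13)**2 = (28 + I*sqrt(10)/2)**2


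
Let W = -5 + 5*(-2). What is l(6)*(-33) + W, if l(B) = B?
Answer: -213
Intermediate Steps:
W = -15 (W = -5 - 10 = -15)
l(6)*(-33) + W = 6*(-33) - 15 = -198 - 15 = -213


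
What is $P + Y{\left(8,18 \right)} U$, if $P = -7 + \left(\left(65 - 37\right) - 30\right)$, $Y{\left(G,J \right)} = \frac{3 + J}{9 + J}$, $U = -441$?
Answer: $-352$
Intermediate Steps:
$Y{\left(G,J \right)} = \frac{3 + J}{9 + J}$
$P = -9$ ($P = -7 + \left(28 - 30\right) = -7 - 2 = -9$)
$P + Y{\left(8,18 \right)} U = -9 + \frac{3 + 18}{9 + 18} \left(-441\right) = -9 + \frac{1}{27} \cdot 21 \left(-441\right) = -9 + \frac{7}{9} \left(-441\right) = -9 - 343 = -352$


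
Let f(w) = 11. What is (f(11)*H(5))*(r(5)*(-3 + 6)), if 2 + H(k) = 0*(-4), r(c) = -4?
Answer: 264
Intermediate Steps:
H(k) = -2 (H(k) = -2 + 0*(-4) = -2 + 0 = -2)
(f(11)*H(5))*(r(5)*(-3 + 6)) = (11*(-2))*(-4*(-3 + 6)) = -(-88)*3 = -22*(-12) = 264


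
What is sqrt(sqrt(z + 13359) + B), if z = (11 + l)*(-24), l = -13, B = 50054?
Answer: sqrt(50054 + sqrt(13407)) ≈ 223.99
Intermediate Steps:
z = 48 (z = (11 - 13)*(-24) = -2*(-24) = 48)
sqrt(sqrt(z + 13359) + B) = sqrt(sqrt(48 + 13359) + 50054) = sqrt(sqrt(13407) + 50054) = sqrt(50054 + sqrt(13407))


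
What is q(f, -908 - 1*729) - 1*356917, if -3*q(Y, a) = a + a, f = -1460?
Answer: -1067477/3 ≈ -3.5583e+5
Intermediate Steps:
q(Y, a) = -2*a/3 (q(Y, a) = -(a + a)/3 = -2*a/3)
q(f, -908 - 1*729) - 1*356917 = -2*(-908 - 1*729)/3 - 1*356917 = -2*(-908 - 729)/3 - 356917 = -2/3*(-1637) - 356917 = 3274/3 - 356917 = -1067477/3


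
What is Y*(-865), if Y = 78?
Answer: -67470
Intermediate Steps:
Y*(-865) = 78*(-865) = -67470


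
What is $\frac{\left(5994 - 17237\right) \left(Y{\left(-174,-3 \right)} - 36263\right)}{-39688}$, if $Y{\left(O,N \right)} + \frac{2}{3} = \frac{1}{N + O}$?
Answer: $- \frac{36082553405}{3512388} \approx -10273.0$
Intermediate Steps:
$Y{\left(O,N \right)} = - \frac{2}{3} + \frac{1}{N + O}$
$\frac{\left(5994 - 17237\right) \left(Y{\left(-174,-3 \right)} - 36263\right)}{-39688} = \frac{\left(5994 - 17237\right) \left(\frac{3 - -6 - -348}{3 \left(-3 - 174\right)} - 36263\right)}{-39688} = - 11243 \left(\frac{3 + 6 + 348}{3 \left(-177\right)} - 36263\right) \left(- \frac{1}{39688}\right) = - 11243 \left(\frac{1}{3} \left(- \frac{1}{177}\right) 357 - 36263\right) \left(- \frac{1}{39688}\right) = - 11243 \left(- \frac{119}{177} - 36263\right) \left(- \frac{1}{39688}\right) = \left(-11243\right) \left(- \frac{6418670}{177}\right) \left(- \frac{1}{39688}\right) = \frac{72165106810}{177} \left(- \frac{1}{39688}\right) = - \frac{36082553405}{3512388}$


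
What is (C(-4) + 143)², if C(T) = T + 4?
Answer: 20449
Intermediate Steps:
C(T) = 4 + T
(C(-4) + 143)² = ((4 - 4) + 143)² = (0 + 143)² = 143² = 20449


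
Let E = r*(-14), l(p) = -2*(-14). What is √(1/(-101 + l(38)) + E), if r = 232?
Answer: 3*I*√1923185/73 ≈ 56.991*I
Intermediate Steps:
l(p) = 28
E = -3248 (E = 232*(-14) = -3248)
√(1/(-101 + l(38)) + E) = √(1/(-101 + 28) - 3248) = √(1/(-73) - 3248) = √(-1/73 - 3248) = √(-237105/73) = 3*I*√1923185/73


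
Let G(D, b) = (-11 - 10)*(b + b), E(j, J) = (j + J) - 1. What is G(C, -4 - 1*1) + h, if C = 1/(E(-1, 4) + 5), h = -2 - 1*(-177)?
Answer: 385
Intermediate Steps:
E(j, J) = -1 + J + j (E(j, J) = (J + j) - 1 = -1 + J + j)
h = 175 (h = -2 + 177 = 175)
C = ⅐ (C = 1/((-1 + 4 - 1) + 5) = 1/(2 + 5) = 1/7 = ⅐ ≈ 0.14286)
G(D, b) = -42*b
G(C, -4 - 1*1) + h = -42*(-4 - 1*1) + 175 = -42*(-4 - 1) + 175 = -42*(-5) + 175 = 210 + 175 = 385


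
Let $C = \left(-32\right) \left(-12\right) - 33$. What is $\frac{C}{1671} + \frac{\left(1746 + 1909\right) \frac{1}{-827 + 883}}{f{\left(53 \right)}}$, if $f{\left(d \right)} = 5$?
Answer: $\frac{413719}{31192} \approx 13.264$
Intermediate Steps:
$C = 351$ ($C = 384 - 33 = 351$)
$\frac{C}{1671} + \frac{\left(1746 + 1909\right) \frac{1}{-827 + 883}}{f{\left(53 \right)}} = \frac{351}{1671} + \frac{\left(1746 + 1909\right) \frac{1}{-827 + 883}}{5} = 351 \cdot \frac{1}{1671} + \frac{3655}{56} \cdot \frac{1}{5} = \frac{117}{557} + 3655 \cdot \frac{1}{56} \cdot \frac{1}{5} = \frac{117}{557} + \frac{3655}{56} \cdot \frac{1}{5} = \frac{117}{557} + \frac{731}{56} = \frac{413719}{31192}$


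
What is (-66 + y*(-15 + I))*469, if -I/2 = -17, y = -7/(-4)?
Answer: -61439/4 ≈ -15360.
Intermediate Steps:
y = 7/4 (y = -7*(-¼) = 7/4 ≈ 1.7500)
I = 34 (I = -2*(-17) = 34)
(-66 + y*(-15 + I))*469 = (-66 + 7*(-15 + 34)/4)*469 = (-66 + (7/4)*19)*469 = (-66 + 133/4)*469 = -131/4*469 = -61439/4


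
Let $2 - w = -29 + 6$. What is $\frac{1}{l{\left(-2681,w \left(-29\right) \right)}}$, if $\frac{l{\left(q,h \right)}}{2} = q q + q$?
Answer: $\frac{1}{14370160} \approx 6.9589 \cdot 10^{-8}$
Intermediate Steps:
$w = 25$ ($w = 2 - \left(-29 + 6\right) = 2 - -23 = 2 + 23 = 25$)
$l{\left(q,h \right)} = 2 q + 2 q^{2}$ ($l{\left(q,h \right)} = 2 \left(q q + q\right) = 2 \left(q^{2} + q\right) = 2 \left(q + q^{2}\right) = 2 q + 2 q^{2}$)
$\frac{1}{l{\left(-2681,w \left(-29\right) \right)}} = \frac{1}{2 \left(-2681\right) \left(1 - 2681\right)} = \frac{1}{2 \left(-2681\right) \left(-2680\right)} = \frac{1}{14370160}$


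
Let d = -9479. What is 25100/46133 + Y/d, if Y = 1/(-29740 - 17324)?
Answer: 11197603411733/20580838090248 ≈ 0.54408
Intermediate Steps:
Y = -1/47064 (Y = 1/(-47064) = -1/47064 ≈ -2.1248e-5)
25100/46133 + Y/d = 25100/46133 - 1/47064/(-9479) = 25100*(1/46133) - 1/47064*(-1/9479) = 25100/46133 + 1/446119656 = 11197603411733/20580838090248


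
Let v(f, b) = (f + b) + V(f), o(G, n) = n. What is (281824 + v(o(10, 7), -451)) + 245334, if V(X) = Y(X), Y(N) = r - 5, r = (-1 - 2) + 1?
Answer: 526707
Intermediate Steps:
r = -2 (r = -3 + 1 = -2)
Y(N) = -7 (Y(N) = -2 - 5 = -7)
V(X) = -7
v(f, b) = -7 + b + f (v(f, b) = (f + b) - 7 = (b + f) - 7 = -7 + b + f)
(281824 + v(o(10, 7), -451)) + 245334 = (281824 + (-7 - 451 + 7)) + 245334 = (281824 - 451) + 245334 = 281373 + 245334 = 526707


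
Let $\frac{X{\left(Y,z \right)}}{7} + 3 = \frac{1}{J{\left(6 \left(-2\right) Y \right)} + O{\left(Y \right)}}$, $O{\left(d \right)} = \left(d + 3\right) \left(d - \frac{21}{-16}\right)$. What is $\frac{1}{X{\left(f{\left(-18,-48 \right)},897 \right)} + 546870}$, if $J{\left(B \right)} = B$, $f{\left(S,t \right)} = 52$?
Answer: $\frac{36931}{20195680531} \approx 1.8287 \cdot 10^{-6}$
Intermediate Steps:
$O{\left(d \right)} = \left(3 + d\right) \left(\frac{21}{16} + d\right)$ ($O{\left(d \right)} = \left(3 + d\right) \left(d - - \frac{21}{16}\right) = \left(3 + d\right) \left(d + \frac{21}{16}\right) = \left(3 + d\right) \left(\frac{21}{16} + d\right)$)
$X{\left(Y,z \right)} = -21 + \frac{7}{\frac{63}{16} + Y^{2} - \frac{123 Y}{16}}$ ($X{\left(Y,z \right)} = -21 + \frac{7}{6 \left(-2\right) Y + \left(\frac{63}{16} + Y^{2} + \frac{69 Y}{16}\right)} = -21 + \frac{7}{- 12 Y + \left(\frac{63}{16} + Y^{2} + \frac{69 Y}{16}\right)} = -21 + \frac{7}{\frac{63}{16} + Y^{2} - \frac{123 Y}{16}}$)
$\frac{1}{X{\left(f{\left(-18,-48 \right)},897 \right)} + 546870} = \frac{1}{\frac{7 \left(-173 - 48 \cdot 52^{2} + 369 \cdot 52\right)}{63 - 6396 + 16 \cdot 52^{2}} + 546870} = \frac{1}{\frac{7 \left(-173 - 129792 + 19188\right)}{63 - 6396 + 16 \cdot 2704} + 546870} = \frac{1}{\frac{7 \left(-173 - 129792 + 19188\right)}{63 - 6396 + 43264} + 546870} = \frac{1}{7 \cdot \frac{1}{36931} \left(-110777\right) + 546870} = \frac{1}{- \frac{775439}{36931} + 546870} = \frac{1}{\frac{20195680531}{36931}} = \frac{36931}{20195680531}$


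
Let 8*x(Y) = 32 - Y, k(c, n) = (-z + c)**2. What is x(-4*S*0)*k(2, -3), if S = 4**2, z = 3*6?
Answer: 1024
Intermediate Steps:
z = 18
S = 16
k(c, n) = (-18 + c)**2 (k(c, n) = (-1*18 + c)**2 = (-18 + c)**2)
x(Y) = 4 - Y/8 (x(Y) = (32 - Y)/8 = 4 - Y/8)
x(-4*S*0)*k(2, -3) = (4 - (-4*16)*0/8)*(-18 + 2)**2 = (4 - (-8)*0)*(-16)**2 = (4 - 1/8*0)*256 = (4 + 0)*256 = 4*256 = 1024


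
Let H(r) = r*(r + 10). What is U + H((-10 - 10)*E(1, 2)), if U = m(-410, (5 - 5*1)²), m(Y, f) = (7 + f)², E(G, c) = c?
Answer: 1249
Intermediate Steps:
H(r) = r*(10 + r)
U = 49 (U = (7 + (5 - 5*1)²)² = (7 + (5 - 5)²)² = (7 + 0²)² = (7 + 0)² = 7² = 49)
U + H((-10 - 10)*E(1, 2)) = 49 + ((-10 - 10)*2)*(10 + (-10 - 10)*2) = 49 + (-20*2)*(10 - 20*2) = 49 - 40*(10 - 40) = 49 - 40*(-30) = 49 + 1200 = 1249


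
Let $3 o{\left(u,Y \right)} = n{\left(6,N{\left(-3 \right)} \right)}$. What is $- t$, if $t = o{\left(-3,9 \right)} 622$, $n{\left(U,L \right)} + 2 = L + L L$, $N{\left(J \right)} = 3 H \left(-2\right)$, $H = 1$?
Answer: $- \frac{17416}{3} \approx -5805.3$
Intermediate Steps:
$N{\left(J \right)} = -6$ ($N{\left(J \right)} = 3 \cdot 1 \left(-2\right) = 3 \left(-2\right) = -6$)
$n{\left(U,L \right)} = -2 + L + L^{2}$ ($n{\left(U,L \right)} = -2 + \left(L + L L\right) = -2 + \left(L + L^{2}\right) = -2 + L + L^{2}$)
$o{\left(u,Y \right)} = \frac{28}{3}$ ($o{\left(u,Y \right)} = \frac{-2 - 6 + \left(-6\right)^{2}}{3} = \frac{-2 - 6 + 36}{3} = \frac{1}{3} \cdot 28 = \frac{28}{3}$)
$t = \frac{17416}{3}$ ($t = \frac{28}{3} \cdot 622 = \frac{17416}{3} \approx 5805.3$)
$- t = \left(-1\right) \frac{17416}{3} = - \frac{17416}{3}$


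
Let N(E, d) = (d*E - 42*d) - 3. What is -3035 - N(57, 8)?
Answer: -3152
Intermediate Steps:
N(E, d) = -3 - 42*d + E*d (N(E, d) = (E*d - 42*d) - 3 = (-42*d + E*d) - 3 = -3 - 42*d + E*d)
-3035 - N(57, 8) = -3035 - (-3 - 42*8 + 57*8) = -3035 - (-3 - 336 + 456) = -3035 - 1*117 = -3035 - 117 = -3152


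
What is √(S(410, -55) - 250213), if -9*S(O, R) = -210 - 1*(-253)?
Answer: 2*I*√562990/3 ≈ 500.22*I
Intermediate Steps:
S(O, R) = -43/9 (S(O, R) = -(-210 - 1*(-253))/9 = -(-210 + 253)/9 = -⅑*43 = -43/9)
√(S(410, -55) - 250213) = √(-43/9 - 250213) = √(-2251960/9) = 2*I*√562990/3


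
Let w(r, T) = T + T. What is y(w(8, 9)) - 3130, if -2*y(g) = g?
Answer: -3139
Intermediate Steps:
w(r, T) = 2*T
y(g) = -g/2
y(w(8, 9)) - 3130 = -9 - 3130 = -3139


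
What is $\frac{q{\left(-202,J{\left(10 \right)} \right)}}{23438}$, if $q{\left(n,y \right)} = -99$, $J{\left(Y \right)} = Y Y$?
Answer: $- \frac{99}{23438} \approx -0.0042239$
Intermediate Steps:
$J{\left(Y \right)} = Y^{2}$
$\frac{q{\left(-202,J{\left(10 \right)} \right)}}{23438} = - \frac{99}{23438}$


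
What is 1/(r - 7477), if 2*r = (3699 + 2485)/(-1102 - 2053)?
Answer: -3155/23593027 ≈ -0.00013373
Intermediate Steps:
r = -3092/3155 (r = ((3699 + 2485)/(-1102 - 2053))/2 = (6184/(-3155))/2 = (6184*(-1/3155))/2 = (1/2)*(-6184/3155) = -3092/3155 ≈ -0.98003)
1/(r - 7477) = 1/(-3092/3155 - 7477) = 1/(-23593027/3155) = -3155/23593027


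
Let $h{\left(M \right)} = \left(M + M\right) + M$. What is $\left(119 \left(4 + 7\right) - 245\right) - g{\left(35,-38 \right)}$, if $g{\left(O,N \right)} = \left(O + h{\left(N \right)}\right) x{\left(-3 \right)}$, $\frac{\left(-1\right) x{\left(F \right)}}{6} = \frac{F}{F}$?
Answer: $590$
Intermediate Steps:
$h{\left(M \right)} = 3 M$ ($h{\left(M \right)} = 2 M + M = 3 M$)
$x{\left(F \right)} = -6$ ($x{\left(F \right)} = - 6 \frac{F}{F} = \left(-6\right) 1 = -6$)
$g{\left(O,N \right)} = - 18 N - 6 O$ ($g{\left(O,N \right)} = \left(O + 3 N\right) \left(-6\right) = - 18 N - 6 O$)
$\left(119 \left(4 + 7\right) - 245\right) - g{\left(35,-38 \right)} = \left(119 \left(4 + 7\right) - 245\right) - \left(\left(-18\right) \left(-38\right) - 210\right) = \left(119 \cdot 11 - 245\right) - \left(684 - 210\right) = \left(1309 - 245\right) - 474 = 1064 - 474 = 590$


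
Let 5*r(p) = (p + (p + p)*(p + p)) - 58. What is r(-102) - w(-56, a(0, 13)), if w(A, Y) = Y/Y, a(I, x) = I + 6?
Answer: 41451/5 ≈ 8290.2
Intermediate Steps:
a(I, x) = 6 + I
w(A, Y) = 1
r(p) = -58/5 + p/5 + 4*p**2/5 (r(p) = ((p + (p + p)*(p + p)) - 58)/5 = ((p + (2*p)*(2*p)) - 58)/5 = ((p + 4*p**2) - 58)/5 = (-58 + p + 4*p**2)/5 = -58/5 + p/5 + 4*p**2/5)
r(-102) - w(-56, a(0, 13)) = (-58/5 + (1/5)*(-102) + (4/5)*(-102)**2) - 1*1 = (-58/5 - 102/5 + (4/5)*10404) - 1 = (-58/5 - 102/5 + 41616/5) - 1 = 41456/5 - 1 = 41451/5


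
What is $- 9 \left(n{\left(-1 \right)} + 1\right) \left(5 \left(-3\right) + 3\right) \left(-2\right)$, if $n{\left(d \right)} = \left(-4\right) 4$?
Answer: $3240$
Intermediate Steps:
$n{\left(d \right)} = -16$
$- 9 \left(n{\left(-1 \right)} + 1\right) \left(5 \left(-3\right) + 3\right) \left(-2\right) = - 9 \left(-16 + 1\right) \left(5 \left(-3\right) + 3\right) \left(-2\right) = - 9 \left(- 15 \left(-15 + 3\right)\right) \left(-2\right) = - 9 \left(\left(-15\right) \left(-12\right)\right) \left(-2\right) = \left(-9\right) 180 \left(-2\right) = \left(-1620\right) \left(-2\right) = 3240$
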